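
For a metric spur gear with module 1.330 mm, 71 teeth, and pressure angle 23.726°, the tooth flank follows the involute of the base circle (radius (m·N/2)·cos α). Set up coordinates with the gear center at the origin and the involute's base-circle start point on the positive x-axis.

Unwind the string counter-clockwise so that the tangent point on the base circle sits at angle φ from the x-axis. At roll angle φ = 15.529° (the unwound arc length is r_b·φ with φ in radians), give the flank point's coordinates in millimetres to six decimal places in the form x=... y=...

x=44.782954 y=0.284758

pitch radius r_p = m·N/2 = 1.330·71/2 = 47.215000
base radius r_b = r_p·cos α = 47.215000·cos 23.726° = 43.224393
roll angle φ = 15.529° = 0.27103218 rad
x = r_b·(cos φ + φ·sin φ) = 43.224393·(0.96349507 + 0.27103218·0.26772608) = 44.782954
y = r_b·(sin φ − φ·cos φ) = 43.224393·(0.26772608 − 0.27103218·0.96349507) = 0.284758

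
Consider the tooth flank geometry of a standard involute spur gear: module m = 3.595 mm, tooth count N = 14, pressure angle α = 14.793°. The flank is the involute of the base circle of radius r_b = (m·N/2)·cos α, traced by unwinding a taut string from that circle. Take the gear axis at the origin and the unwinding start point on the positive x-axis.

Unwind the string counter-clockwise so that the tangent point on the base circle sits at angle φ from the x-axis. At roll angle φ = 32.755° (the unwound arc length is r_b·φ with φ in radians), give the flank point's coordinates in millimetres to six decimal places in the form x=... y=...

pitch radius r_p = m·N/2 = 3.595·14/2 = 25.165000
base radius r_b = r_p·cos α = 25.165000·cos 14.793° = 24.330896
roll angle φ = 32.755° = 0.57168260 rad
x = r_b·(cos φ + φ·sin φ) = 24.330896·(0.84099180 + 0.57168260·0.54104786) = 27.987816
y = r_b·(sin φ − φ·cos φ) = 24.330896·(0.54104786 − 0.57168260·0.84099180) = 1.466362

x=27.987816 y=1.466362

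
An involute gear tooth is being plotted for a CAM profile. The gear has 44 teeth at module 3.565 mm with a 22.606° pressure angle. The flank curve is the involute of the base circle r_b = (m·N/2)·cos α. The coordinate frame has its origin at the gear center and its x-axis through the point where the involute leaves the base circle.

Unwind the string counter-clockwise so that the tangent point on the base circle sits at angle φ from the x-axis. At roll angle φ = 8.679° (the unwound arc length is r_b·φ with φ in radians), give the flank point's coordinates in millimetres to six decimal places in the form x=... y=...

x=73.230131 y=0.083693

pitch radius r_p = m·N/2 = 3.565·44/2 = 78.430000
base radius r_b = r_p·cos α = 78.430000·cos 22.606° = 72.404221
roll angle φ = 8.679° = 0.15147713 rad
x = r_b·(cos φ + φ·sin φ) = 72.404221·(0.98854926 + 0.15147713·0.15089851) = 73.230131
y = r_b·(sin φ − φ·cos φ) = 72.404221·(0.15089851 − 0.15147713·0.98854926) = 0.083693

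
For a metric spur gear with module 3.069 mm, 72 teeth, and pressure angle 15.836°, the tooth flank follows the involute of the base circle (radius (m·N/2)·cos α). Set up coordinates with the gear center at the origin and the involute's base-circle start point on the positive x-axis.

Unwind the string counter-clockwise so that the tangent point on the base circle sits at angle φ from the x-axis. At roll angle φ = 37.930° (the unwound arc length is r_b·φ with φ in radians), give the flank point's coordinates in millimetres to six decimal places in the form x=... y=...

x=127.091309 y=9.835610

pitch radius r_p = m·N/2 = 3.069·72/2 = 110.484000
base radius r_b = r_p·cos α = 110.484000·cos 15.836° = 106.290770
roll angle φ = 37.930° = 0.66200339 rad
x = r_b·(cos φ + φ·sin φ) = 106.290770·(0.78876234 + 0.66200339·0.61469828) = 127.091309
y = r_b·(sin φ − φ·cos φ) = 106.290770·(0.61469828 − 0.66200339·0.78876234) = 9.835610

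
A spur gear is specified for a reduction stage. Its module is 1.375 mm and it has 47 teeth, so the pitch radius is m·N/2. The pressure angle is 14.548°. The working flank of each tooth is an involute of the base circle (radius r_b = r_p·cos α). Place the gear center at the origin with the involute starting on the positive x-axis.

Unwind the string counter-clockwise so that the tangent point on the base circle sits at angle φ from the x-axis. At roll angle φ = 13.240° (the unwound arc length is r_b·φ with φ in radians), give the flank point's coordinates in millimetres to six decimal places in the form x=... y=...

pitch radius r_p = m·N/2 = 1.375·47/2 = 32.312500
base radius r_b = r_p·cos α = 32.312500·cos 14.548° = 31.276482
roll angle φ = 13.240° = 0.23108159 rad
x = r_b·(cos φ + φ·sin φ) = 31.276482·(0.97341925 + 0.23108159·0.22903050) = 32.100429
y = r_b·(sin φ − φ·cos φ) = 31.276482·(0.22903050 − 0.23108159·0.97341925) = 0.127959

x=32.100429 y=0.127959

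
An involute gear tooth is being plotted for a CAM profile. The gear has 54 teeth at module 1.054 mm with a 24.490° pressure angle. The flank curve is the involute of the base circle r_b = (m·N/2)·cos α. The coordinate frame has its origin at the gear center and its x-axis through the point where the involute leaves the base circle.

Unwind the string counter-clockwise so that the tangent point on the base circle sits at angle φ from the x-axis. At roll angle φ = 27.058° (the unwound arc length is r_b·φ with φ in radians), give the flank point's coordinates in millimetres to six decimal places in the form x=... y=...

pitch radius r_p = m·N/2 = 1.054·54/2 = 28.458000
base radius r_b = r_p·cos α = 28.458000·cos 24.490° = 25.897737
roll angle φ = 27.058° = 0.47225119 rad
x = r_b·(cos φ + φ·sin φ) = 25.897737·(0.89054650 + 0.47225119·0.45489222) = 28.626579
y = r_b·(sin φ − φ·cos φ) = 25.897737·(0.45489222 − 0.47225119·0.89054650) = 0.889084

x=28.626579 y=0.889084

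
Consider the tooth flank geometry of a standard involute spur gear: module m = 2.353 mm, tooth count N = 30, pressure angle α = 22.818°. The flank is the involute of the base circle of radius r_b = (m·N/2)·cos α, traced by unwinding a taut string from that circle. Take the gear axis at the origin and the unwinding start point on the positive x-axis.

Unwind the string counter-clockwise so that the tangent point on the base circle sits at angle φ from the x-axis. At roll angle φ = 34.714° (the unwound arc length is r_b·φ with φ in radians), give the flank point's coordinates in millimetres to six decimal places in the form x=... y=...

pitch radius r_p = m·N/2 = 2.353·30/2 = 35.295000
base radius r_b = r_p·cos α = 35.295000·cos 22.818° = 32.532861
roll angle φ = 34.714° = 0.60587360 rad
x = r_b·(cos φ + φ·sin φ) = 32.532861·(0.82200492 + 0.60587360·0.56948039) = 37.967087
y = r_b·(sin φ − φ·cos φ) = 32.532861·(0.56948039 − 0.60587360·0.82200492) = 2.324451

x=37.967087 y=2.324451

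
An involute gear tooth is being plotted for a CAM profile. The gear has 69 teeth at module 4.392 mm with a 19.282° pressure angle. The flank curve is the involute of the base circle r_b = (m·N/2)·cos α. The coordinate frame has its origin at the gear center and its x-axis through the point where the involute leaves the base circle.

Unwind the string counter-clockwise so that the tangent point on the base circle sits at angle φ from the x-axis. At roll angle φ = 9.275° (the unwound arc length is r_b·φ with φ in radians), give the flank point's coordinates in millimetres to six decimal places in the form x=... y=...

x=144.885931 y=0.201708

pitch radius r_p = m·N/2 = 4.392·69/2 = 151.524000
base radius r_b = r_p·cos α = 151.524000·cos 19.282° = 143.024222
roll angle φ = 9.275° = 0.16187929 rad
x = r_b·(cos φ + φ·sin φ) = 143.024222·(0.98692614 + 0.16187929·0.16117321) = 144.885931
y = r_b·(sin φ − φ·cos φ) = 143.024222·(0.16117321 − 0.16187929·0.98692614) = 0.201708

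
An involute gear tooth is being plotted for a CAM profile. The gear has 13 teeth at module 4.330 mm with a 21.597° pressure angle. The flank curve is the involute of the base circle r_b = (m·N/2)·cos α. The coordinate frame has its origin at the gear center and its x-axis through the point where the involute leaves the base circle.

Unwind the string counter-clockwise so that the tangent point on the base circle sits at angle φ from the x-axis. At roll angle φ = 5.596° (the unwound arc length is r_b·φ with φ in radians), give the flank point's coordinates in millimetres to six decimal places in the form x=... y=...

pitch radius r_p = m·N/2 = 4.330·13/2 = 28.145000
base radius r_b = r_p·cos α = 28.145000·cos 21.597° = 26.169102
roll angle φ = 5.596° = 0.09766862 rad
x = r_b·(cos φ + φ·sin φ) = 26.169102·(0.99523421 + 0.09766862·0.09751342) = 26.293620
y = r_b·(sin φ − φ·cos φ) = 26.169102·(0.09751342 − 0.09766862·0.99523421) = 0.008119

x=26.293620 y=0.008119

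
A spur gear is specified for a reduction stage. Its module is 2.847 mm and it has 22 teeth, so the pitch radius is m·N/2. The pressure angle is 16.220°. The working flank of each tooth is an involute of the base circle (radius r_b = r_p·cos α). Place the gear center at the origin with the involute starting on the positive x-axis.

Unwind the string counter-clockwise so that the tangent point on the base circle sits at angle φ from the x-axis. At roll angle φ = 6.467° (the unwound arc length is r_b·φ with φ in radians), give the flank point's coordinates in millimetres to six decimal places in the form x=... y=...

pitch radius r_p = m·N/2 = 2.847·22/2 = 31.317000
base radius r_b = r_p·cos α = 31.317000·cos 16.220° = 30.070466
roll angle φ = 6.467° = 0.11287044 rad
x = r_b·(cos φ + φ·sin φ) = 30.070466·(0.99363689 + 0.11287044·0.11263094) = 30.261401
y = r_b·(sin φ − φ·cos φ) = 30.070466·(0.11263094 − 0.11287044·0.99363689) = 0.014395

x=30.261401 y=0.014395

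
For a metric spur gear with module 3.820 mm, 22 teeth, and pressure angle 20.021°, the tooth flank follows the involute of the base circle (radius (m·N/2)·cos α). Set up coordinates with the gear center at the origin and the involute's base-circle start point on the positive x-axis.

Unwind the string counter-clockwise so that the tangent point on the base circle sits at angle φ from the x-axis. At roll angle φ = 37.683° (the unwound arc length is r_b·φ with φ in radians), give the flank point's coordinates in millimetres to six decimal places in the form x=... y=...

x=47.118029 y=3.584493

pitch radius r_p = m·N/2 = 3.820·22/2 = 42.020000
base radius r_b = r_p·cos α = 42.020000·cos 20.021° = 39.480614
roll angle φ = 37.683° = 0.65769242 rad
x = r_b·(cos φ + φ·sin φ) = 39.480614·(0.79140494 + 0.65769242·0.61129225) = 47.118029
y = r_b·(sin φ − φ·cos φ) = 39.480614·(0.61129225 − 0.65769242·0.79140494) = 3.584493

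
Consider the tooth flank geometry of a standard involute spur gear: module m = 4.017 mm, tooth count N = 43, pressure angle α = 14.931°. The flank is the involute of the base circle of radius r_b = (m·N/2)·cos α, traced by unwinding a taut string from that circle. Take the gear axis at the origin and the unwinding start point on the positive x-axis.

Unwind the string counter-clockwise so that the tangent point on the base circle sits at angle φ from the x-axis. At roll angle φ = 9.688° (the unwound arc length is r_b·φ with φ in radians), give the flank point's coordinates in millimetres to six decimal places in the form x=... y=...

pitch radius r_p = m·N/2 = 4.017·43/2 = 86.365500
base radius r_b = r_p·cos α = 86.365500·cos 14.931° = 83.449526
roll angle φ = 9.688° = 0.16908750 rad
x = r_b·(cos φ + φ·sin φ) = 83.449526·(0.98573874 + 0.16908750·0.16828293) = 84.633948
y = r_b·(sin φ − φ·cos φ) = 83.449526·(0.16828293 − 0.16908750·0.98573874) = 0.134090

x=84.633948 y=0.134090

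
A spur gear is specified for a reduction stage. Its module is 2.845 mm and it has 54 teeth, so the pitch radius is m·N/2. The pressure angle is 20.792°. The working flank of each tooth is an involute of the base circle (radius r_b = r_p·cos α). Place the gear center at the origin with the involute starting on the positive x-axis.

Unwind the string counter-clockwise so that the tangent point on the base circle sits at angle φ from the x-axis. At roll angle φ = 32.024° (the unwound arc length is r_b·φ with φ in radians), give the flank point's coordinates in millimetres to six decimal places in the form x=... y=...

x=82.168464 y=4.050503

pitch radius r_p = m·N/2 = 2.845·54/2 = 76.815000
base radius r_b = r_p·cos α = 76.815000·cos 20.792° = 71.812442
roll angle φ = 32.024° = 0.55892424 rad
x = r_b·(cos φ + φ·sin φ) = 71.812442·(0.84782605 + 0.55892424·0.53027445) = 82.168464
y = r_b·(sin φ − φ·cos φ) = 71.812442·(0.53027445 − 0.55892424·0.84782605) = 4.050503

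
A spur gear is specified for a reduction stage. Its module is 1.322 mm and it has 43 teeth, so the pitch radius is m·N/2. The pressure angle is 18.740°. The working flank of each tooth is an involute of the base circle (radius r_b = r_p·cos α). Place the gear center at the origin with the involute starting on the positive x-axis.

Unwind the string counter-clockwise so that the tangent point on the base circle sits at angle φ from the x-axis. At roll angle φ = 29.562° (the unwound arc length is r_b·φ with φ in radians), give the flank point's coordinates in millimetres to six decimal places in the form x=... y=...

pitch radius r_p = m·N/2 = 1.322·43/2 = 28.423000
base radius r_b = r_p·cos α = 28.423000·cos 18.740° = 26.916189
roll angle φ = 29.562° = 0.51595423 rad
x = r_b·(cos φ + φ·sin φ) = 26.916189·(0.86982233 + 0.51595423·0.49336509) = 30.263921
y = r_b·(sin φ − φ·cos φ) = 26.916189·(0.49336509 − 0.51595423·0.86982233) = 1.199831

x=30.263921 y=1.199831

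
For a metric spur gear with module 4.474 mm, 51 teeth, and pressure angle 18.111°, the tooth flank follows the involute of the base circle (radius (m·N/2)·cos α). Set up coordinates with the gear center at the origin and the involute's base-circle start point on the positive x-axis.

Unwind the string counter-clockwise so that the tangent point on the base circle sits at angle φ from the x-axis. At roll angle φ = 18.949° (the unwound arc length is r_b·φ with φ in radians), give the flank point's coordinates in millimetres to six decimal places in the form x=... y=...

pitch radius r_p = m·N/2 = 4.474·51/2 = 114.087000
base radius r_b = r_p·cos α = 114.087000·cos 18.111° = 108.434681
roll angle φ = 18.949° = 0.33072244 rad
x = r_b·(cos φ + φ·sin φ) = 108.434681·(0.94580800 + 0.33072244·0.32472640) = 114.203656
y = r_b·(sin φ − φ·cos φ) = 108.434681·(0.32472640 − 0.33072244·0.94580800) = 1.293243

x=114.203656 y=1.293243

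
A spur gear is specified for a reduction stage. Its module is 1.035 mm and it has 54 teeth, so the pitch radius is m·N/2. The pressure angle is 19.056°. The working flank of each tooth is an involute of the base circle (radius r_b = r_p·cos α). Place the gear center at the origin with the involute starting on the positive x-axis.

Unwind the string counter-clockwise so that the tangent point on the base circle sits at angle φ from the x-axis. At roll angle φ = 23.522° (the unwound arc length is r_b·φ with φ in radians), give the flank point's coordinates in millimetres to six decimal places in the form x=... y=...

x=28.546575 y=0.598996

pitch radius r_p = m·N/2 = 1.035·54/2 = 27.945000
base radius r_b = r_p·cos α = 27.945000·cos 19.056° = 26.413612
roll angle φ = 23.522° = 0.41053635 rad
x = r_b·(cos φ + φ·sin φ) = 26.413612·(0.91690690 + 0.41053635·0.39910117) = 28.546575
y = r_b·(sin φ − φ·cos φ) = 26.413612·(0.39910117 − 0.41053635·0.91690690) = 0.598996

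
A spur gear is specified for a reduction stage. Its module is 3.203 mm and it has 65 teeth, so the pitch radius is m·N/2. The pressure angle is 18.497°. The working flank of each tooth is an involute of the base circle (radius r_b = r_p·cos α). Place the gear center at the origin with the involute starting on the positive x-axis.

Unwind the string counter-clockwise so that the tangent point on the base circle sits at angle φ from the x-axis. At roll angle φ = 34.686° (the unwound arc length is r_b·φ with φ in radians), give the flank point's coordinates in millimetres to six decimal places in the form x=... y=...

x=115.185801 y=7.036833

pitch radius r_p = m·N/2 = 3.203·65/2 = 104.097500
base radius r_b = r_p·cos α = 104.097500·cos 18.497° = 98.719851
roll angle φ = 34.686° = 0.60538490 rad
x = r_b·(cos φ + φ·sin φ) = 98.719851·(0.82228312 + 0.60538490·0.56907862) = 115.185801
y = r_b·(sin φ − φ·cos φ) = 98.719851·(0.56907862 − 0.60538490·0.82228312) = 7.036833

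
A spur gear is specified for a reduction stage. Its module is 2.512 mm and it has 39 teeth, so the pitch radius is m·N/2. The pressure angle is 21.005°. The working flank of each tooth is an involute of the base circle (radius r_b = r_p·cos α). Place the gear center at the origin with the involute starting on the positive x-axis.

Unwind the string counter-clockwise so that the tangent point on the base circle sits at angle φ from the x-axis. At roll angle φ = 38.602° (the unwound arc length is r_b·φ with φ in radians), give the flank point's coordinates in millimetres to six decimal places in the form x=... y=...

pitch radius r_p = m·N/2 = 2.512·39/2 = 48.984000
base radius r_b = r_p·cos α = 48.984000·cos 21.005° = 45.728972
roll angle φ = 38.602° = 0.67373200 rad
x = r_b·(cos φ + φ·sin φ) = 45.728972·(0.78149869 + 0.67373200·0.62390688) = 54.959123
y = r_b·(sin φ − φ·cos φ) = 45.728972·(0.62390688 − 0.67373200·0.78149869) = 4.453371

x=54.959123 y=4.453371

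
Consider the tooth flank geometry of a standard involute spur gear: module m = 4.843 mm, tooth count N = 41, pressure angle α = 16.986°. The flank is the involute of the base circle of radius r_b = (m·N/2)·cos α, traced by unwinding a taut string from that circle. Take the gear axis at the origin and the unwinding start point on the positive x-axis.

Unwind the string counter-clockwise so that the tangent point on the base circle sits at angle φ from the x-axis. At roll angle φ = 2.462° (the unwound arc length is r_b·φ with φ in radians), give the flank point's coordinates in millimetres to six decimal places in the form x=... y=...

x=95.038079 y=0.002511

pitch radius r_p = m·N/2 = 4.843·41/2 = 99.281500
base radius r_b = r_p·cos α = 99.281500·cos 16.986° = 94.950460
roll angle φ = 2.462° = 0.04297001 rad
x = r_b·(cos φ + φ·sin φ) = 94.950460·(0.99907693 + 0.04297001·0.04295678) = 95.038079
y = r_b·(sin φ − φ·cos φ) = 94.950460·(0.04295678 − 0.04297001·0.99907693) = 0.002511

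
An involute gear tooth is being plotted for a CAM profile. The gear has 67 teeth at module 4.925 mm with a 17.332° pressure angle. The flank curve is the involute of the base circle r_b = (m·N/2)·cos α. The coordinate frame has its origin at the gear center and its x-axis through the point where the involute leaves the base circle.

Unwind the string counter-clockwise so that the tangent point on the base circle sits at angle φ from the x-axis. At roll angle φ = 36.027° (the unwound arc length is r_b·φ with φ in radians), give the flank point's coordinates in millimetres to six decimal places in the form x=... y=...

x=185.620727 y=12.542844

pitch radius r_p = m·N/2 = 4.925·67/2 = 164.987500
base radius r_b = r_p·cos α = 164.987500·cos 17.332° = 157.496171
roll angle φ = 36.027° = 0.62878977 rad
x = r_b·(cos φ + φ·sin φ) = 157.496171·(0.80873992 + 0.62878977·0.58816643) = 185.620727
y = r_b·(sin φ − φ·cos φ) = 157.496171·(0.58816643 − 0.62878977·0.80873992) = 12.542844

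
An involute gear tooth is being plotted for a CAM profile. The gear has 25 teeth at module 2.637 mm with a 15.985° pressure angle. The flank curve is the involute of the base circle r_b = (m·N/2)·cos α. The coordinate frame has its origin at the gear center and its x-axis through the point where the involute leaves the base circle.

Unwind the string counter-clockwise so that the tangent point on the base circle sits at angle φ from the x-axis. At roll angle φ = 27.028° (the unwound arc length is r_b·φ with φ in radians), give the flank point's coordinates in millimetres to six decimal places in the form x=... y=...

x=35.019949 y=1.084306

pitch radius r_p = m·N/2 = 2.637·25/2 = 32.962500
base radius r_b = r_p·cos α = 32.962500·cos 15.985° = 31.687966
roll angle φ = 27.028° = 0.47172759 rad
x = r_b·(cos φ + φ·sin φ) = 31.687966·(0.89078456 + 0.47172759·0.45442587) = 35.019949
y = r_b·(sin φ − φ·cos φ) = 31.687966·(0.45442587 − 0.47172759·0.89078456) = 1.084306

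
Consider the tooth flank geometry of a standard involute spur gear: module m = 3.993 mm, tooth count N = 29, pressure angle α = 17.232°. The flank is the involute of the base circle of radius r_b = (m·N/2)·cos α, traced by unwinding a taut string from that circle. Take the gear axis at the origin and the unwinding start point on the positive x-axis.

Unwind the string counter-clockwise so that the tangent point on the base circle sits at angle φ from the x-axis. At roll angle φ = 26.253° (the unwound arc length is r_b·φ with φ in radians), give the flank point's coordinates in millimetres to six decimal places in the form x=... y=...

pitch radius r_p = m·N/2 = 3.993·29/2 = 57.898500
base radius r_b = r_p·cos α = 57.898500·cos 17.232° = 55.299613
roll angle φ = 26.253° = 0.45820129 rad
x = r_b·(cos φ + φ·sin φ) = 55.299613·(0.89684958 + 0.45820129·0.44233565) = 60.803493
y = r_b·(sin φ − φ·cos φ) = 55.299613·(0.44233565 − 0.45820129·0.89684958) = 1.736298

x=60.803493 y=1.736298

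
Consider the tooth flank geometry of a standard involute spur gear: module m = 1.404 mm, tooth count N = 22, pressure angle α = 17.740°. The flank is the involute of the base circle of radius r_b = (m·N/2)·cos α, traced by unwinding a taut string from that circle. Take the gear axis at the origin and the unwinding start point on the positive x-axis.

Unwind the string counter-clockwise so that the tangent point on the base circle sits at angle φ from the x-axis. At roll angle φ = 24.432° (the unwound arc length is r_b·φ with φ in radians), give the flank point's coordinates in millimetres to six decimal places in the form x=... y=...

x=15.986788 y=0.373312

pitch radius r_p = m·N/2 = 1.404·22/2 = 15.444000
base radius r_b = r_p·cos α = 15.444000·cos 17.740° = 14.709622
roll angle φ = 24.432° = 0.42641884 rad
x = r_b·(cos φ + φ·sin φ) = 14.709622·(0.91045280 + 0.42641884·0.41361299) = 15.986788
y = r_b·(sin φ − φ·cos φ) = 14.709622·(0.41361299 − 0.42641884·0.91045280) = 0.373312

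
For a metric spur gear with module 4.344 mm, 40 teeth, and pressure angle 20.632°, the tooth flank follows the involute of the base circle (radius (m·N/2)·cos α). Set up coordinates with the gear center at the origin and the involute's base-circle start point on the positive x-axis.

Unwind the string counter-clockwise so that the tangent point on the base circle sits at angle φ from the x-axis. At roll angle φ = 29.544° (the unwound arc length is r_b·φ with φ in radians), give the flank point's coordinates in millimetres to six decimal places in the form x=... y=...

x=91.409052 y=3.617923

pitch radius r_p = m·N/2 = 4.344·40/2 = 86.880000
base radius r_b = r_p·cos α = 86.880000·cos 20.632° = 81.307767
roll angle φ = 29.544° = 0.51564007 rad
x = r_b·(cos φ + φ·sin φ) = 81.307767·(0.86997729 + 0.51564007·0.49309180) = 91.409052
y = r_b·(sin φ − φ·cos φ) = 81.307767·(0.49309180 − 0.51564007·0.86997729) = 3.617923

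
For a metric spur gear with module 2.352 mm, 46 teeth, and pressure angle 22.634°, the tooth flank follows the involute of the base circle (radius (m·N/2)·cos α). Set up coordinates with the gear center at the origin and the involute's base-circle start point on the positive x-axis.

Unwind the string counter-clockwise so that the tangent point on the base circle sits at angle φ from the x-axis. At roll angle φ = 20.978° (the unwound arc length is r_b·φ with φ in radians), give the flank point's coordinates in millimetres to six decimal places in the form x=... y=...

x=53.164966 y=0.805988

pitch radius r_p = m·N/2 = 2.352·46/2 = 54.096000
base radius r_b = r_p·cos α = 54.096000·cos 22.634° = 49.929635
roll angle φ = 20.978° = 0.36613517 rad
x = r_b·(cos φ + φ·sin φ) = 49.929635·(0.93371796 + 0.36613517·0.35800945) = 53.164966
y = r_b·(sin φ − φ·cos φ) = 49.929635·(0.35800945 − 0.36613517·0.93371796) = 0.805988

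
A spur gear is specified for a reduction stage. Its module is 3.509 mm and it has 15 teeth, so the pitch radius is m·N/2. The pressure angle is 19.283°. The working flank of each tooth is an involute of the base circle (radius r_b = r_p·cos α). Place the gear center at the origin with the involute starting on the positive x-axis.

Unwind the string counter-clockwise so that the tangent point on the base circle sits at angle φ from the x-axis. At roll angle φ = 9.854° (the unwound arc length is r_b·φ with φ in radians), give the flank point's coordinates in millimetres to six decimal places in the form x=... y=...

x=25.205733 y=0.041998

pitch radius r_p = m·N/2 = 3.509·15/2 = 26.317500
base radius r_b = r_p·cos α = 26.317500·cos 19.283° = 24.841061
roll angle φ = 9.854° = 0.17198474 rad
x = r_b·(cos φ + φ·sin φ) = 24.841061·(0.98524704 + 0.17198474·0.17113815) = 25.205733
y = r_b·(sin φ − φ·cos φ) = 24.841061·(0.17113815 − 0.17198474·0.98524704) = 0.041998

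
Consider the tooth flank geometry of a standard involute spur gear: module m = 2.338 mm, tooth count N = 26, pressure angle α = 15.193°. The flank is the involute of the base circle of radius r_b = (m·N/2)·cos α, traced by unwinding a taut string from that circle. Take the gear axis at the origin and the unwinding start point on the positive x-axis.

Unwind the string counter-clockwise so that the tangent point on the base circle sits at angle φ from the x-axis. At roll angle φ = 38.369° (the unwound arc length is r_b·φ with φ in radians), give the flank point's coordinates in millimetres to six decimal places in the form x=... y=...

x=35.189415 y=2.806641

pitch radius r_p = m·N/2 = 2.338·26/2 = 30.394000
base radius r_b = r_p·cos α = 30.394000·cos 15.193° = 29.331685
roll angle φ = 38.369° = 0.66966538 rad
x = r_b·(cos φ + φ·sin φ) = 29.331685·(0.78402942 + 0.66966538·0.62072367) = 35.189415
y = r_b·(sin φ − φ·cos φ) = 29.331685·(0.62072367 − 0.66966538·0.78402942) = 2.806641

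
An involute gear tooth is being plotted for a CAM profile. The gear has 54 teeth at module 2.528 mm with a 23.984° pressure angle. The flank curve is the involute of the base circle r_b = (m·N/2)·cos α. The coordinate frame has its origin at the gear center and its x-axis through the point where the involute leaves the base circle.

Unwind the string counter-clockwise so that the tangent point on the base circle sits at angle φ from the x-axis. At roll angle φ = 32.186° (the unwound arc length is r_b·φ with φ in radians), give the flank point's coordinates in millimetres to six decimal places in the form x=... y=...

x=71.439684 y=3.570012

pitch radius r_p = m·N/2 = 2.528·54/2 = 68.256000
base radius r_b = r_p·cos α = 68.256000·cos 23.984° = 62.362709
roll angle φ = 32.186° = 0.56175167 rad
x = r_b·(cos φ + φ·sin φ) = 62.362709·(0.84632335 + 0.56175167·0.53266950) = 71.439684
y = r_b·(sin φ − φ·cos φ) = 62.362709·(0.53266950 − 0.56175167·0.84632335) = 3.570012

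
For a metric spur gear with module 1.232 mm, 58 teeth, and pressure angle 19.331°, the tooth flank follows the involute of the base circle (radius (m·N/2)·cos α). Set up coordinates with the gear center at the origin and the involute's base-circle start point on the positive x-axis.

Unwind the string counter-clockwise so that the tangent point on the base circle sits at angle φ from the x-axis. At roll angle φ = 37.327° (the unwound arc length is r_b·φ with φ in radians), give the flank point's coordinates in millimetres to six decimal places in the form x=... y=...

pitch radius r_p = m·N/2 = 1.232·58/2 = 35.728000
base radius r_b = r_p·cos α = 35.728000·cos 19.331° = 33.713726
roll angle φ = 37.327° = 0.65147905 rad
x = r_b·(cos φ + φ·sin φ) = 33.713726·(0.79518783 + 0.65147905·0.60636319) = 40.126776
y = r_b·(sin φ − φ·cos φ) = 33.713726·(0.60636319 − 0.65147905·0.79518783) = 2.977427

x=40.126776 y=2.977427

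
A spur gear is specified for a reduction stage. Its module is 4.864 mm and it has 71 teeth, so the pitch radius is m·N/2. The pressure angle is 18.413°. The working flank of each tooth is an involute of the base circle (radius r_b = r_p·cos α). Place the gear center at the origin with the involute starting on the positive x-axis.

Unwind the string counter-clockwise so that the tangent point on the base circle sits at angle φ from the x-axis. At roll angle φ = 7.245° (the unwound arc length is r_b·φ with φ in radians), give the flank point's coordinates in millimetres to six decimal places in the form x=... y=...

pitch radius r_p = m·N/2 = 4.864·71/2 = 172.672000
base radius r_b = r_p·cos α = 172.672000·cos 18.413° = 163.831948
roll angle φ = 7.245° = 0.12644910 rad
x = r_b·(cos φ + φ·sin φ) = 163.831948·(0.99201596 + 0.12644910·0.12611240) = 165.136502
y = r_b·(sin φ − φ·cos φ) = 163.831948·(0.12611240 − 0.12644910·0.99201596) = 0.110238

x=165.136502 y=0.110238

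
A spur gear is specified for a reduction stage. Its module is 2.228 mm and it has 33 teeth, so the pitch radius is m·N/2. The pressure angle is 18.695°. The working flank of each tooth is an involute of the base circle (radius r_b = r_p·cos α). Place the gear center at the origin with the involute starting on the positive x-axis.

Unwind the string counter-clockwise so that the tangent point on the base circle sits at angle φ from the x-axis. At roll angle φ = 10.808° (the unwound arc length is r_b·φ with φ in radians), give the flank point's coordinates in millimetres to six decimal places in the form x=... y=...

x=35.436418 y=0.077635

pitch radius r_p = m·N/2 = 2.228·33/2 = 36.762000
base radius r_b = r_p·cos α = 36.762000·cos 18.695° = 34.822373
roll angle φ = 10.808° = 0.18863519 rad
x = r_b·(cos φ + φ·sin φ) = 34.822373·(0.98226108 + 0.18863519·0.18751847) = 35.436418
y = r_b·(sin φ − φ·cos φ) = 34.822373·(0.18751847 − 0.18863519·0.98226108) = 0.077635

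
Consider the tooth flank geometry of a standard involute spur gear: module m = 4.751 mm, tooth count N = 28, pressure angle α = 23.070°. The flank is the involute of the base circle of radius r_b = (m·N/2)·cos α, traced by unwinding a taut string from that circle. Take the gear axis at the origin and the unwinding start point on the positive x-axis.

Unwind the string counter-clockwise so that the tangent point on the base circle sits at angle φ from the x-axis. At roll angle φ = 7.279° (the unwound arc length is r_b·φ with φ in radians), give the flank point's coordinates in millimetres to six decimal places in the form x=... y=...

x=61.686506 y=0.041758

pitch radius r_p = m·N/2 = 4.751·28/2 = 66.514000
base radius r_b = r_p·cos α = 66.514000·cos 23.070° = 61.194662
roll angle φ = 7.279° = 0.12704252 rad
x = r_b·(cos φ + φ·sin φ) = 61.194662·(0.99194095 + 0.12704252·0.12670105) = 61.686506
y = r_b·(sin φ − φ·cos φ) = 61.194662·(0.12670105 − 0.12704252·0.99194095) = 0.041758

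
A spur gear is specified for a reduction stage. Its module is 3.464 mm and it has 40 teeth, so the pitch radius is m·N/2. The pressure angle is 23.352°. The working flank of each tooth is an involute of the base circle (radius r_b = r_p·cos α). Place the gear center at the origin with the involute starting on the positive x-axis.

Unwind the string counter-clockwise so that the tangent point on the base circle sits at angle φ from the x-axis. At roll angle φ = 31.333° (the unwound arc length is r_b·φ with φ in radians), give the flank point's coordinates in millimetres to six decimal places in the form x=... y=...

x=72.416588 y=3.364841

pitch radius r_p = m·N/2 = 3.464·40/2 = 69.280000
base radius r_b = r_p·cos α = 69.280000·cos 23.352° = 63.605069
roll angle φ = 31.333° = 0.54686401 rad
x = r_b·(cos φ + φ·sin φ) = 63.605069·(0.85415947 + 0.54686401·0.52001116) = 72.416588
y = r_b·(sin φ − φ·cos φ) = 63.605069·(0.52001116 − 0.54686401·0.85415947) = 3.364841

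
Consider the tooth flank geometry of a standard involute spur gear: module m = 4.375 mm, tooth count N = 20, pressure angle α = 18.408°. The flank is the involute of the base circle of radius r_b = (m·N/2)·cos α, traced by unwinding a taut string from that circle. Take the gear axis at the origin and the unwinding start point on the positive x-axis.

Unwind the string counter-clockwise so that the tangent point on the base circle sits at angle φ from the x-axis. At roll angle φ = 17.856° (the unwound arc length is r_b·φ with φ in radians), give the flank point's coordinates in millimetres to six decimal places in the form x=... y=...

pitch radius r_p = m·N/2 = 4.375·20/2 = 43.750000
base radius r_b = r_p·cos α = 43.750000·cos 18.408° = 41.511397
roll angle φ = 17.856° = 0.31164599 rad
x = r_b·(cos φ + φ·sin φ) = 41.511397·(0.95183016 + 0.31164599·0.30662576) = 43.478574
y = r_b·(sin φ − φ·cos φ) = 41.511397·(0.30662576 − 0.31164599·0.95183016) = 0.414770

x=43.478574 y=0.414770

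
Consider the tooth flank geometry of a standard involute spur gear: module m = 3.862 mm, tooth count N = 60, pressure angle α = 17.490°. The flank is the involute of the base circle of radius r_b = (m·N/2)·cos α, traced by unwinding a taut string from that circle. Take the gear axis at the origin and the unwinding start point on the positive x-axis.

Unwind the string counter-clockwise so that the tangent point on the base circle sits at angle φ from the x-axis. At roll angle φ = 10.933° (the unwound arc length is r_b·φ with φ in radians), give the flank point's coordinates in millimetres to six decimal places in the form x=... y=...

x=112.497229 y=0.254990

pitch radius r_p = m·N/2 = 3.862·60/2 = 115.860000
base radius r_b = r_p·cos α = 115.860000·cos 17.490° = 110.503725
roll angle φ = 10.933° = 0.19081685 rad
x = r_b·(cos φ + φ·sin φ) = 110.503725·(0.98184964 + 0.19081685·0.18966098) = 112.497229
y = r_b·(sin φ − φ·cos φ) = 110.503725·(0.18966098 − 0.19081685·0.98184964) = 0.254990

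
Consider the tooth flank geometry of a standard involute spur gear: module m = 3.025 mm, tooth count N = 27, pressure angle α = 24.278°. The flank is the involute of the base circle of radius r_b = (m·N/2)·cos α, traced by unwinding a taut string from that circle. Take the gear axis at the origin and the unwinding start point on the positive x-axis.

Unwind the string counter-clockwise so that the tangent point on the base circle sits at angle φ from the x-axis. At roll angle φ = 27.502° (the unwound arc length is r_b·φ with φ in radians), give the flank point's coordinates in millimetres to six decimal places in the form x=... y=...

pitch radius r_p = m·N/2 = 3.025·27/2 = 40.837500
base radius r_b = r_p·cos α = 40.837500·cos 24.278° = 37.225881
roll angle φ = 27.502° = 0.48000045 rad
x = r_b·(cos φ + φ·sin φ) = 37.225881·(0.88699471 + 0.48000045·0.46177958) = 41.270441
y = r_b·(sin φ − φ·cos φ) = 37.225881·(0.46177958 − 0.48000045·0.88699471) = 1.340940

x=41.270441 y=1.340940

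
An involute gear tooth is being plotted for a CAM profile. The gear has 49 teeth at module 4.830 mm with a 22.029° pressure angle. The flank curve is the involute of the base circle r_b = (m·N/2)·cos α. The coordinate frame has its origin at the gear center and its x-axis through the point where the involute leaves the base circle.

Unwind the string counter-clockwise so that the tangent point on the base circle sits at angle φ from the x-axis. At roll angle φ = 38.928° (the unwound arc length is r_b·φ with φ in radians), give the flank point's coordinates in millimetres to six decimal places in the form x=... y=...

x=132.166639 y=10.947265

pitch radius r_p = m·N/2 = 4.830·49/2 = 118.335000
base radius r_b = r_p·cos α = 118.335000·cos 22.029° = 109.695850
roll angle φ = 38.928° = 0.67942177 rad
x = r_b·(cos φ + φ·sin φ) = 109.695850·(0.77793617 + 0.67942177·0.62834330) = 132.166639
y = r_b·(sin φ − φ·cos φ) = 109.695850·(0.62834330 − 0.67942177·0.77793617) = 10.947265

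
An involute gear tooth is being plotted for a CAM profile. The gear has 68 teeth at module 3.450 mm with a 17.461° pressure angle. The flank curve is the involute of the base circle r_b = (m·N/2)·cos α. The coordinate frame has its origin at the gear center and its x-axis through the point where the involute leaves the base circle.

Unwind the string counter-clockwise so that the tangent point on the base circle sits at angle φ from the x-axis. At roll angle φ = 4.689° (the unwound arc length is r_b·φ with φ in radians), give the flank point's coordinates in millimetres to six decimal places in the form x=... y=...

pitch radius r_p = m·N/2 = 3.450·68/2 = 117.300000
base radius r_b = r_p·cos α = 117.300000·cos 17.461° = 111.894982
roll angle φ = 4.689° = 0.08183849 rad
x = r_b·(cos φ + φ·sin φ) = 111.894982·(0.99665310 + 0.08183849·0.08174717) = 112.269065
y = r_b·(sin φ − φ·cos φ) = 111.894982·(0.08174717 − 0.08183849·0.99665310) = 0.020430

x=112.269065 y=0.020430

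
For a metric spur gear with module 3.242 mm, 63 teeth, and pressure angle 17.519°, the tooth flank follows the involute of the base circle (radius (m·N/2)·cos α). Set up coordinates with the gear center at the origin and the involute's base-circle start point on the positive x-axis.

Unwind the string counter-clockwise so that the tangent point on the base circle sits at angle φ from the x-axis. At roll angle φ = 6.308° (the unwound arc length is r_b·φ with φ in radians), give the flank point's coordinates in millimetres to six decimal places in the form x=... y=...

x=97.974669 y=0.043267

pitch radius r_p = m·N/2 = 3.242·63/2 = 102.123000
base radius r_b = r_p·cos α = 102.123000·cos 17.519° = 97.386247
roll angle φ = 6.308° = 0.11009537 rad
x = r_b·(cos φ + φ·sin φ) = 97.386247·(0.99394562 + 0.11009537·0.10987309) = 97.974669
y = r_b·(sin φ − φ·cos φ) = 97.386247·(0.10987309 − 0.11009537·0.99394562) = 0.043267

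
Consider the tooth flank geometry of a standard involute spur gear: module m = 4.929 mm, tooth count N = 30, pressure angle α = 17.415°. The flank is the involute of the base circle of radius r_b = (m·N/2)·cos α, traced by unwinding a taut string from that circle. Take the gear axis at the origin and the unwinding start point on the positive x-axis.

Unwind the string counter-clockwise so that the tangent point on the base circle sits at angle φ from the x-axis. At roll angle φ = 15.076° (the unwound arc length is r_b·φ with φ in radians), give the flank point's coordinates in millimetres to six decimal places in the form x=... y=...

x=72.945992 y=0.425433

pitch radius r_p = m·N/2 = 4.929·30/2 = 73.935000
base radius r_b = r_p·cos α = 73.935000·cos 17.415° = 70.545968
roll angle φ = 15.076° = 0.26312584 rad
x = r_b·(cos φ + φ·sin φ) = 70.545968·(0.96558167 + 0.26312584·0.26010007) = 72.945992
y = r_b·(sin φ − φ·cos φ) = 70.545968·(0.26010007 − 0.26312584·0.96558167) = 0.425433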